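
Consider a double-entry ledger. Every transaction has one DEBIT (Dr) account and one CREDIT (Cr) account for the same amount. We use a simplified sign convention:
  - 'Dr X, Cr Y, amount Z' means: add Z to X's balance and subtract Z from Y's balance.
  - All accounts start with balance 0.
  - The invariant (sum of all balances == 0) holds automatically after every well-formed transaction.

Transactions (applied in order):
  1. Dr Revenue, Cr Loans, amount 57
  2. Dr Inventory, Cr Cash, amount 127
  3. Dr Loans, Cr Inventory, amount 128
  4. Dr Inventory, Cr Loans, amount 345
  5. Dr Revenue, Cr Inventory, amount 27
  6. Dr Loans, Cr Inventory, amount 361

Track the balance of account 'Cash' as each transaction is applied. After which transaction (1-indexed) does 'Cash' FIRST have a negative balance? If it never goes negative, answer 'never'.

After txn 1: Cash=0
After txn 2: Cash=-127

Answer: 2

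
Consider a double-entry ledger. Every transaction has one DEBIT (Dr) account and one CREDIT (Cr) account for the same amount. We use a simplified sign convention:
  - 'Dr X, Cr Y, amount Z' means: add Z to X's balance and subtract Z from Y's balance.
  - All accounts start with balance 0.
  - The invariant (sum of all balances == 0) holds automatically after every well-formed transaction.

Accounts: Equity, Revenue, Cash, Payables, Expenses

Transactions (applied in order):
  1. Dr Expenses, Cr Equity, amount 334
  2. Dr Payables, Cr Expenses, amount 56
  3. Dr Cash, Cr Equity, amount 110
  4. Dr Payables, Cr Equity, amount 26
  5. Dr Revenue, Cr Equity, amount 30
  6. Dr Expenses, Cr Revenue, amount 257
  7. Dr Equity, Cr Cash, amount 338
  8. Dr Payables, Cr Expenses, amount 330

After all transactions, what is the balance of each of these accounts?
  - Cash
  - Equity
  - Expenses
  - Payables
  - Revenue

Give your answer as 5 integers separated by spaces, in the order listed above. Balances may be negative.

After txn 1 (Dr Expenses, Cr Equity, amount 334): Equity=-334 Expenses=334
After txn 2 (Dr Payables, Cr Expenses, amount 56): Equity=-334 Expenses=278 Payables=56
After txn 3 (Dr Cash, Cr Equity, amount 110): Cash=110 Equity=-444 Expenses=278 Payables=56
After txn 4 (Dr Payables, Cr Equity, amount 26): Cash=110 Equity=-470 Expenses=278 Payables=82
After txn 5 (Dr Revenue, Cr Equity, amount 30): Cash=110 Equity=-500 Expenses=278 Payables=82 Revenue=30
After txn 6 (Dr Expenses, Cr Revenue, amount 257): Cash=110 Equity=-500 Expenses=535 Payables=82 Revenue=-227
After txn 7 (Dr Equity, Cr Cash, amount 338): Cash=-228 Equity=-162 Expenses=535 Payables=82 Revenue=-227
After txn 8 (Dr Payables, Cr Expenses, amount 330): Cash=-228 Equity=-162 Expenses=205 Payables=412 Revenue=-227

Answer: -228 -162 205 412 -227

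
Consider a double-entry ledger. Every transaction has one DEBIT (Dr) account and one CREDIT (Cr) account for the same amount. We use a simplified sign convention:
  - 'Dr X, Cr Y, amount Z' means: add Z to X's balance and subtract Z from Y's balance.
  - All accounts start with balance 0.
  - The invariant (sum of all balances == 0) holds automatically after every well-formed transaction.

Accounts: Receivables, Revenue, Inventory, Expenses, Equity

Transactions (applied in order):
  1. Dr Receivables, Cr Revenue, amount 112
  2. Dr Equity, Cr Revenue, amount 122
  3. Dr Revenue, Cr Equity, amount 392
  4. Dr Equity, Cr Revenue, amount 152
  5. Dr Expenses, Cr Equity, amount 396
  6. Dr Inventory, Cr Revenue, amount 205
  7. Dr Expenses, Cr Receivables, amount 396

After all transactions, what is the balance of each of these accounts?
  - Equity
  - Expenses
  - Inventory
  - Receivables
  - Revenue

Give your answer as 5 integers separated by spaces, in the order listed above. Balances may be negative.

After txn 1 (Dr Receivables, Cr Revenue, amount 112): Receivables=112 Revenue=-112
After txn 2 (Dr Equity, Cr Revenue, amount 122): Equity=122 Receivables=112 Revenue=-234
After txn 3 (Dr Revenue, Cr Equity, amount 392): Equity=-270 Receivables=112 Revenue=158
After txn 4 (Dr Equity, Cr Revenue, amount 152): Equity=-118 Receivables=112 Revenue=6
After txn 5 (Dr Expenses, Cr Equity, amount 396): Equity=-514 Expenses=396 Receivables=112 Revenue=6
After txn 6 (Dr Inventory, Cr Revenue, amount 205): Equity=-514 Expenses=396 Inventory=205 Receivables=112 Revenue=-199
After txn 7 (Dr Expenses, Cr Receivables, amount 396): Equity=-514 Expenses=792 Inventory=205 Receivables=-284 Revenue=-199

Answer: -514 792 205 -284 -199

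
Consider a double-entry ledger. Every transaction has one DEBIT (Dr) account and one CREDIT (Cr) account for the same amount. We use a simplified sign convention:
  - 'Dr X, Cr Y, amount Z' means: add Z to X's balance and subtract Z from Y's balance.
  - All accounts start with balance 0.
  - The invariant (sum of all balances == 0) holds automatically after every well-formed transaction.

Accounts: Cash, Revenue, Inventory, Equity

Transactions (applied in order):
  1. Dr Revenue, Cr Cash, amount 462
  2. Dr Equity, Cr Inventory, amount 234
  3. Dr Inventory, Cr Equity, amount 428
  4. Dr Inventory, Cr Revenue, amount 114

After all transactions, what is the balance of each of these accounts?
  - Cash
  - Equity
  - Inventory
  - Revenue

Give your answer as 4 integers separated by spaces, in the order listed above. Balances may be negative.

Answer: -462 -194 308 348

Derivation:
After txn 1 (Dr Revenue, Cr Cash, amount 462): Cash=-462 Revenue=462
After txn 2 (Dr Equity, Cr Inventory, amount 234): Cash=-462 Equity=234 Inventory=-234 Revenue=462
After txn 3 (Dr Inventory, Cr Equity, amount 428): Cash=-462 Equity=-194 Inventory=194 Revenue=462
After txn 4 (Dr Inventory, Cr Revenue, amount 114): Cash=-462 Equity=-194 Inventory=308 Revenue=348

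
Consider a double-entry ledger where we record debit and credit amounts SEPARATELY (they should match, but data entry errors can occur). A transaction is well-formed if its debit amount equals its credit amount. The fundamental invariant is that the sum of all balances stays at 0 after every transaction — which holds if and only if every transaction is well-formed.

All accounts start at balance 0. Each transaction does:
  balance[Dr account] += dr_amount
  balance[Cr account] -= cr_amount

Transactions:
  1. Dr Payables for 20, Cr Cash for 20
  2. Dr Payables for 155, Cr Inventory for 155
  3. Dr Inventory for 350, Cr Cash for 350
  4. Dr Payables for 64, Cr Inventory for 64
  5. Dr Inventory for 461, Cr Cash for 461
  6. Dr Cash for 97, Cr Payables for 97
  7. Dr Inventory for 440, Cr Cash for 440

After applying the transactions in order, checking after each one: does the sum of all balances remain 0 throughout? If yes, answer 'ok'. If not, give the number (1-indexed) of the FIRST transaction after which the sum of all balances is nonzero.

After txn 1: dr=20 cr=20 sum_balances=0
After txn 2: dr=155 cr=155 sum_balances=0
After txn 3: dr=350 cr=350 sum_balances=0
After txn 4: dr=64 cr=64 sum_balances=0
After txn 5: dr=461 cr=461 sum_balances=0
After txn 6: dr=97 cr=97 sum_balances=0
After txn 7: dr=440 cr=440 sum_balances=0

Answer: ok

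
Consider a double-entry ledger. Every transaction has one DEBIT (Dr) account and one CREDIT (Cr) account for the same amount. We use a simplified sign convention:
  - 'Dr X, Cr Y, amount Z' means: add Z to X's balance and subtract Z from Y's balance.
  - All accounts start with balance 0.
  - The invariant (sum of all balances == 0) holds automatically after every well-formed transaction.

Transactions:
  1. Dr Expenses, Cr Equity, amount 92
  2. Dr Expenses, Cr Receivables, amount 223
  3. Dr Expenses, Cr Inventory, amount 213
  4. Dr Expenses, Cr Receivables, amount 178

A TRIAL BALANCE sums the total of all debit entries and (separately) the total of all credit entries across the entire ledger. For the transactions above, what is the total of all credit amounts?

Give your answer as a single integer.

Txn 1: credit+=92
Txn 2: credit+=223
Txn 3: credit+=213
Txn 4: credit+=178
Total credits = 706

Answer: 706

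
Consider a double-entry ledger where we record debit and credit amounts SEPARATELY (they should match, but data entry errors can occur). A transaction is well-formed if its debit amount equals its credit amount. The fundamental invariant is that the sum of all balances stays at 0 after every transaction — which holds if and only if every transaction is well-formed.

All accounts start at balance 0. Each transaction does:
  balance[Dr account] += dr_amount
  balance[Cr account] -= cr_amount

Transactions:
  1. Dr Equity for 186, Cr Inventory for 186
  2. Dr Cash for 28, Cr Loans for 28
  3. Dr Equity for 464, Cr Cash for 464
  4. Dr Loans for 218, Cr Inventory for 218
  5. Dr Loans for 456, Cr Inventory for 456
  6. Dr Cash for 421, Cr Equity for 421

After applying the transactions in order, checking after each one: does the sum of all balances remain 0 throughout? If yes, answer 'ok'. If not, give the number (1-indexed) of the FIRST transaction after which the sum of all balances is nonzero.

Answer: ok

Derivation:
After txn 1: dr=186 cr=186 sum_balances=0
After txn 2: dr=28 cr=28 sum_balances=0
After txn 3: dr=464 cr=464 sum_balances=0
After txn 4: dr=218 cr=218 sum_balances=0
After txn 5: dr=456 cr=456 sum_balances=0
After txn 6: dr=421 cr=421 sum_balances=0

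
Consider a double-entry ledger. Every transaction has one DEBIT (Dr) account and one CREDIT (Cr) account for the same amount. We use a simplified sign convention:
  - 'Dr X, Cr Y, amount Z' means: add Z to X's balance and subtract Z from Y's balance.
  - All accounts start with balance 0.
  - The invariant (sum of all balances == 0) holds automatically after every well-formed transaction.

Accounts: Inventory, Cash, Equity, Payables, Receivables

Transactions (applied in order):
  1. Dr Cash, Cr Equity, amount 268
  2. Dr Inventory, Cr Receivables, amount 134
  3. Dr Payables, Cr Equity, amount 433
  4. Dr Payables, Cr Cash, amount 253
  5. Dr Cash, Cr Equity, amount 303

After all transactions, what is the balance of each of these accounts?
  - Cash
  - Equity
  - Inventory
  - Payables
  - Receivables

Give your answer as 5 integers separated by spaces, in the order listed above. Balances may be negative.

Answer: 318 -1004 134 686 -134

Derivation:
After txn 1 (Dr Cash, Cr Equity, amount 268): Cash=268 Equity=-268
After txn 2 (Dr Inventory, Cr Receivables, amount 134): Cash=268 Equity=-268 Inventory=134 Receivables=-134
After txn 3 (Dr Payables, Cr Equity, amount 433): Cash=268 Equity=-701 Inventory=134 Payables=433 Receivables=-134
After txn 4 (Dr Payables, Cr Cash, amount 253): Cash=15 Equity=-701 Inventory=134 Payables=686 Receivables=-134
After txn 5 (Dr Cash, Cr Equity, amount 303): Cash=318 Equity=-1004 Inventory=134 Payables=686 Receivables=-134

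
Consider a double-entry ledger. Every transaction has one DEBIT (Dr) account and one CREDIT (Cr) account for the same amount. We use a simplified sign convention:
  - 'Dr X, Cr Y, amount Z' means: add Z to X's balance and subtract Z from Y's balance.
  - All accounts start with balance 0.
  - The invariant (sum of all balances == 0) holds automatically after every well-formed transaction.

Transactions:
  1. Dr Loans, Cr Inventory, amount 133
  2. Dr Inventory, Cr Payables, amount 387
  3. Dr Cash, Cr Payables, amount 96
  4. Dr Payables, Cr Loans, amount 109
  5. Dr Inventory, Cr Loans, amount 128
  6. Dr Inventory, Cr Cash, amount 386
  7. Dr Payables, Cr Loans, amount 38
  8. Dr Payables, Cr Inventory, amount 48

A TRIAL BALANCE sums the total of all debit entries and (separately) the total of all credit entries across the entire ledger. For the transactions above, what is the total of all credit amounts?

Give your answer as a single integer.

Txn 1: credit+=133
Txn 2: credit+=387
Txn 3: credit+=96
Txn 4: credit+=109
Txn 5: credit+=128
Txn 6: credit+=386
Txn 7: credit+=38
Txn 8: credit+=48
Total credits = 1325

Answer: 1325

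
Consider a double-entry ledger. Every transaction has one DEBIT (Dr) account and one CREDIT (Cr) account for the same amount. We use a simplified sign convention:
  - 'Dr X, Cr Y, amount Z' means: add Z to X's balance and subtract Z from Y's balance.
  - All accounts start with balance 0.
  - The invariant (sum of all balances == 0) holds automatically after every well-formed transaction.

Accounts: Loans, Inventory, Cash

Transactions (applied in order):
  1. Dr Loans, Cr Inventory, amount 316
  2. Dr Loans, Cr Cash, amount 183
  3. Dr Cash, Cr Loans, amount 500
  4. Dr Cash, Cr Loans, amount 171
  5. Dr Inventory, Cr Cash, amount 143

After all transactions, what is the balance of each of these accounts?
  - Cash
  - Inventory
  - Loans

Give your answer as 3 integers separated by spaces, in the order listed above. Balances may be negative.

Answer: 345 -173 -172

Derivation:
After txn 1 (Dr Loans, Cr Inventory, amount 316): Inventory=-316 Loans=316
After txn 2 (Dr Loans, Cr Cash, amount 183): Cash=-183 Inventory=-316 Loans=499
After txn 3 (Dr Cash, Cr Loans, amount 500): Cash=317 Inventory=-316 Loans=-1
After txn 4 (Dr Cash, Cr Loans, amount 171): Cash=488 Inventory=-316 Loans=-172
After txn 5 (Dr Inventory, Cr Cash, amount 143): Cash=345 Inventory=-173 Loans=-172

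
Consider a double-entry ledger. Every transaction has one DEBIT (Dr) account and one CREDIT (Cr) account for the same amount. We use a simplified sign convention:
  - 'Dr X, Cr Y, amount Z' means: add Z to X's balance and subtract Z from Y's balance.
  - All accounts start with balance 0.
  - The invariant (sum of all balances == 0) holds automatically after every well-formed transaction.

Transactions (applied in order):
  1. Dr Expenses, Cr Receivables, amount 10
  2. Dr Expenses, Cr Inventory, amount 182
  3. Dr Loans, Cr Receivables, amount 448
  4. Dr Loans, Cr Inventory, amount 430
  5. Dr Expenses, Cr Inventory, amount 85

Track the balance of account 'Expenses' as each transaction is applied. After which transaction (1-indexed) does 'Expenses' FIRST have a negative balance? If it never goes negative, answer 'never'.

Answer: never

Derivation:
After txn 1: Expenses=10
After txn 2: Expenses=192
After txn 3: Expenses=192
After txn 4: Expenses=192
After txn 5: Expenses=277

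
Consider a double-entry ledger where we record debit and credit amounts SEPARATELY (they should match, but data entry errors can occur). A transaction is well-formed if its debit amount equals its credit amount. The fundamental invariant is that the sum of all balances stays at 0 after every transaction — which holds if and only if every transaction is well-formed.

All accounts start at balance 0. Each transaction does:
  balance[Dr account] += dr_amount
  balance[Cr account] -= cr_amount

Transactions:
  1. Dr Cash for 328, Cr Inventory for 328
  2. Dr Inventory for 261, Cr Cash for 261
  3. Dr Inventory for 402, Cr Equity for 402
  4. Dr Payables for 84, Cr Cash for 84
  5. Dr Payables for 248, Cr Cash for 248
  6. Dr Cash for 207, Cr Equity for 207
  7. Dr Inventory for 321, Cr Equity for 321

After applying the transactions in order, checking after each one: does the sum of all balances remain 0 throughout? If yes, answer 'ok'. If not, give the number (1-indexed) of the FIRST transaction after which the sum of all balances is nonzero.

After txn 1: dr=328 cr=328 sum_balances=0
After txn 2: dr=261 cr=261 sum_balances=0
After txn 3: dr=402 cr=402 sum_balances=0
After txn 4: dr=84 cr=84 sum_balances=0
After txn 5: dr=248 cr=248 sum_balances=0
After txn 6: dr=207 cr=207 sum_balances=0
After txn 7: dr=321 cr=321 sum_balances=0

Answer: ok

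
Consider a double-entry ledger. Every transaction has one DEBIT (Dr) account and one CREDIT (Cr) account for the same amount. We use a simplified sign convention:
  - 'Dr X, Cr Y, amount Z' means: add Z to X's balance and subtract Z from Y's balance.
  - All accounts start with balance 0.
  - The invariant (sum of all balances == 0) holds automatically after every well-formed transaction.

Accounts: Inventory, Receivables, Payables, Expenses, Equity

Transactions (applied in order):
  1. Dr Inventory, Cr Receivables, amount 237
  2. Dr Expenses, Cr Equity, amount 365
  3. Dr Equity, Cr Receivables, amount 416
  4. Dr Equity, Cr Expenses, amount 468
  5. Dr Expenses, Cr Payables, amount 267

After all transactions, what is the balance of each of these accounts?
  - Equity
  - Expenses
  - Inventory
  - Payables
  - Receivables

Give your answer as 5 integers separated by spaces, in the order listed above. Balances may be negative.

Answer: 519 164 237 -267 -653

Derivation:
After txn 1 (Dr Inventory, Cr Receivables, amount 237): Inventory=237 Receivables=-237
After txn 2 (Dr Expenses, Cr Equity, amount 365): Equity=-365 Expenses=365 Inventory=237 Receivables=-237
After txn 3 (Dr Equity, Cr Receivables, amount 416): Equity=51 Expenses=365 Inventory=237 Receivables=-653
After txn 4 (Dr Equity, Cr Expenses, amount 468): Equity=519 Expenses=-103 Inventory=237 Receivables=-653
After txn 5 (Dr Expenses, Cr Payables, amount 267): Equity=519 Expenses=164 Inventory=237 Payables=-267 Receivables=-653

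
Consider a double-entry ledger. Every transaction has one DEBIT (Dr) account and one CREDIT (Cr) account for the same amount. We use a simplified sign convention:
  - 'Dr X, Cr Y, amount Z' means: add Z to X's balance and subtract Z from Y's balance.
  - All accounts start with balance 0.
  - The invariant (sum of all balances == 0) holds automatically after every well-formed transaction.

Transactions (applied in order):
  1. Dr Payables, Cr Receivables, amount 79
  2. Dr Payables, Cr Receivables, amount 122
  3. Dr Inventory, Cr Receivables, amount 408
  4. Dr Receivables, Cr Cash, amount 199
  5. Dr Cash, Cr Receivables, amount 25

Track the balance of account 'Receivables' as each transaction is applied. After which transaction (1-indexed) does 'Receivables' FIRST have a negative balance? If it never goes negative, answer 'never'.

After txn 1: Receivables=-79

Answer: 1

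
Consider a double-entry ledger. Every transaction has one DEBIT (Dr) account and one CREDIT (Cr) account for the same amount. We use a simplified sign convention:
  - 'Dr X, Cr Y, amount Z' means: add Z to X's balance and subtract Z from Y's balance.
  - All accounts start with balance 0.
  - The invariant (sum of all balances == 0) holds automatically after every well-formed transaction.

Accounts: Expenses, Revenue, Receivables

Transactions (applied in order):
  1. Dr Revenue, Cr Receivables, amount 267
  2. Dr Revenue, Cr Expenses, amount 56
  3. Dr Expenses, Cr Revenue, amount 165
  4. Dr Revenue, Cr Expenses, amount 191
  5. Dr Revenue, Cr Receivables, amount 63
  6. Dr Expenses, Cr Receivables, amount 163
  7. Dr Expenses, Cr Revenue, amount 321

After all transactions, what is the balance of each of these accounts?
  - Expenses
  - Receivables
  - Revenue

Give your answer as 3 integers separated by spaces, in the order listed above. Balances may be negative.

Answer: 402 -493 91

Derivation:
After txn 1 (Dr Revenue, Cr Receivables, amount 267): Receivables=-267 Revenue=267
After txn 2 (Dr Revenue, Cr Expenses, amount 56): Expenses=-56 Receivables=-267 Revenue=323
After txn 3 (Dr Expenses, Cr Revenue, amount 165): Expenses=109 Receivables=-267 Revenue=158
After txn 4 (Dr Revenue, Cr Expenses, amount 191): Expenses=-82 Receivables=-267 Revenue=349
After txn 5 (Dr Revenue, Cr Receivables, amount 63): Expenses=-82 Receivables=-330 Revenue=412
After txn 6 (Dr Expenses, Cr Receivables, amount 163): Expenses=81 Receivables=-493 Revenue=412
After txn 7 (Dr Expenses, Cr Revenue, amount 321): Expenses=402 Receivables=-493 Revenue=91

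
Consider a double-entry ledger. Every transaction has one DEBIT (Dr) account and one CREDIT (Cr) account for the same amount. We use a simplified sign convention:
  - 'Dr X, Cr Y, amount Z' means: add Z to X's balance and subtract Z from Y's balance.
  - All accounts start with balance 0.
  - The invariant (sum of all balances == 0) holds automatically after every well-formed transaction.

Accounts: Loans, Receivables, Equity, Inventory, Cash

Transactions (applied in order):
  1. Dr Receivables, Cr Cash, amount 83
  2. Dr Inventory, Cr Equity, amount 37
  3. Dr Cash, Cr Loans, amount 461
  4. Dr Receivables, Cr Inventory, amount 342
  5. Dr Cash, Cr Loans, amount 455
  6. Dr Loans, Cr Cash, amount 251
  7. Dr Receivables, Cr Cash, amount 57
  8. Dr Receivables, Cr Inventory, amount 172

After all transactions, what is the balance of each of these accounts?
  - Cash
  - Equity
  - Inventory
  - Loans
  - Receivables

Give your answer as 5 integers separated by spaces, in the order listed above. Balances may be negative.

After txn 1 (Dr Receivables, Cr Cash, amount 83): Cash=-83 Receivables=83
After txn 2 (Dr Inventory, Cr Equity, amount 37): Cash=-83 Equity=-37 Inventory=37 Receivables=83
After txn 3 (Dr Cash, Cr Loans, amount 461): Cash=378 Equity=-37 Inventory=37 Loans=-461 Receivables=83
After txn 4 (Dr Receivables, Cr Inventory, amount 342): Cash=378 Equity=-37 Inventory=-305 Loans=-461 Receivables=425
After txn 5 (Dr Cash, Cr Loans, amount 455): Cash=833 Equity=-37 Inventory=-305 Loans=-916 Receivables=425
After txn 6 (Dr Loans, Cr Cash, amount 251): Cash=582 Equity=-37 Inventory=-305 Loans=-665 Receivables=425
After txn 7 (Dr Receivables, Cr Cash, amount 57): Cash=525 Equity=-37 Inventory=-305 Loans=-665 Receivables=482
After txn 8 (Dr Receivables, Cr Inventory, amount 172): Cash=525 Equity=-37 Inventory=-477 Loans=-665 Receivables=654

Answer: 525 -37 -477 -665 654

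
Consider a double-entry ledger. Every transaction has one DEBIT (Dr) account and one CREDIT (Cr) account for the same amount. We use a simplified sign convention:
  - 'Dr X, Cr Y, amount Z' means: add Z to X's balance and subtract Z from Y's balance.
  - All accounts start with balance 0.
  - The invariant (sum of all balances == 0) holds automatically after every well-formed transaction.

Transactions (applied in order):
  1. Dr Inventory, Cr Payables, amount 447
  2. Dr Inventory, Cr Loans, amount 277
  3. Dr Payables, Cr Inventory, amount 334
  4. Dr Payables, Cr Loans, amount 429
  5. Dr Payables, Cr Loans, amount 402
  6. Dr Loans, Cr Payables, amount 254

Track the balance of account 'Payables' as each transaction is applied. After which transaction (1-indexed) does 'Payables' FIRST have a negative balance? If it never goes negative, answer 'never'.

After txn 1: Payables=-447

Answer: 1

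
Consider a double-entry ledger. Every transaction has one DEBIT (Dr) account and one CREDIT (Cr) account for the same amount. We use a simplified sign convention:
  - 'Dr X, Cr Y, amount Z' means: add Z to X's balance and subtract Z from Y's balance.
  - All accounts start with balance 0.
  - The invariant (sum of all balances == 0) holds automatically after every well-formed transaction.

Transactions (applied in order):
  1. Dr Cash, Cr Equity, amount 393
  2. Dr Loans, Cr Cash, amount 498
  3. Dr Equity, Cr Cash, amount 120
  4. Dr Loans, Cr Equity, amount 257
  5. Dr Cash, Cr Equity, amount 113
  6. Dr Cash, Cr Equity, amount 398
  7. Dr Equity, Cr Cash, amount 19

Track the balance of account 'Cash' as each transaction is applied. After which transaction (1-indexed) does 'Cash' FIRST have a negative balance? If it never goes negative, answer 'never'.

After txn 1: Cash=393
After txn 2: Cash=-105

Answer: 2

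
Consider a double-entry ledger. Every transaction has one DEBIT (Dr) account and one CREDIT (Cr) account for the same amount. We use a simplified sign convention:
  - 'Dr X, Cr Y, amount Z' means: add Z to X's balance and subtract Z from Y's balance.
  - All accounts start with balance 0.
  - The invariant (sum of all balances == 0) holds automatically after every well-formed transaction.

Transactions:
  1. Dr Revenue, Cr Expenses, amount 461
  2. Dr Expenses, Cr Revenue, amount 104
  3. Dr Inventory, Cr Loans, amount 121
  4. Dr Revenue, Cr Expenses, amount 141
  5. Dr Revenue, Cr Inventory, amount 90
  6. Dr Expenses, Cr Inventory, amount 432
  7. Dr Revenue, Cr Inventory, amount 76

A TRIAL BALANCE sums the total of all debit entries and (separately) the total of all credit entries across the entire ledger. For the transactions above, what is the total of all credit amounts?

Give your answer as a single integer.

Txn 1: credit+=461
Txn 2: credit+=104
Txn 3: credit+=121
Txn 4: credit+=141
Txn 5: credit+=90
Txn 6: credit+=432
Txn 7: credit+=76
Total credits = 1425

Answer: 1425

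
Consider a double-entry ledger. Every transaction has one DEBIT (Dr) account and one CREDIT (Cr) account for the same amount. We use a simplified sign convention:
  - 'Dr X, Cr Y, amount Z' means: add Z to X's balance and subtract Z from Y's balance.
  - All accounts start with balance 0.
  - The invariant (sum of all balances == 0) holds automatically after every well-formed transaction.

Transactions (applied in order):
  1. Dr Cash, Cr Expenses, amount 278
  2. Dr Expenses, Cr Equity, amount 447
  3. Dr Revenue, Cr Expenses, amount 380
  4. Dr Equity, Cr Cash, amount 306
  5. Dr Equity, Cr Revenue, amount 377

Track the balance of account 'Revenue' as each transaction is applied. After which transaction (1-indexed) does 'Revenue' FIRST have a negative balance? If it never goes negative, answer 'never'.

Answer: never

Derivation:
After txn 1: Revenue=0
After txn 2: Revenue=0
After txn 3: Revenue=380
After txn 4: Revenue=380
After txn 5: Revenue=3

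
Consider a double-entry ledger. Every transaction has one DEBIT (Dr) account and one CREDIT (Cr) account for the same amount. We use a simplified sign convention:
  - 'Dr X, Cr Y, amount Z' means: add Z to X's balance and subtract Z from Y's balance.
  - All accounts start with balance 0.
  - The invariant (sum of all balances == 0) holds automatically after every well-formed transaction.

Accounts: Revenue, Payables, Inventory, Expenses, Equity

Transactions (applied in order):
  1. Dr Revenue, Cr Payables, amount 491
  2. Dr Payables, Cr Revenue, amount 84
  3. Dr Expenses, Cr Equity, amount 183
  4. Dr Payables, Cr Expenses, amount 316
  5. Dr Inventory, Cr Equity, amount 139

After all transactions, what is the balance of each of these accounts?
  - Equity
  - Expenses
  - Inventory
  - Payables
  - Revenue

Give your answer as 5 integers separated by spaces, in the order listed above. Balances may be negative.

Answer: -322 -133 139 -91 407

Derivation:
After txn 1 (Dr Revenue, Cr Payables, amount 491): Payables=-491 Revenue=491
After txn 2 (Dr Payables, Cr Revenue, amount 84): Payables=-407 Revenue=407
After txn 3 (Dr Expenses, Cr Equity, amount 183): Equity=-183 Expenses=183 Payables=-407 Revenue=407
After txn 4 (Dr Payables, Cr Expenses, amount 316): Equity=-183 Expenses=-133 Payables=-91 Revenue=407
After txn 5 (Dr Inventory, Cr Equity, amount 139): Equity=-322 Expenses=-133 Inventory=139 Payables=-91 Revenue=407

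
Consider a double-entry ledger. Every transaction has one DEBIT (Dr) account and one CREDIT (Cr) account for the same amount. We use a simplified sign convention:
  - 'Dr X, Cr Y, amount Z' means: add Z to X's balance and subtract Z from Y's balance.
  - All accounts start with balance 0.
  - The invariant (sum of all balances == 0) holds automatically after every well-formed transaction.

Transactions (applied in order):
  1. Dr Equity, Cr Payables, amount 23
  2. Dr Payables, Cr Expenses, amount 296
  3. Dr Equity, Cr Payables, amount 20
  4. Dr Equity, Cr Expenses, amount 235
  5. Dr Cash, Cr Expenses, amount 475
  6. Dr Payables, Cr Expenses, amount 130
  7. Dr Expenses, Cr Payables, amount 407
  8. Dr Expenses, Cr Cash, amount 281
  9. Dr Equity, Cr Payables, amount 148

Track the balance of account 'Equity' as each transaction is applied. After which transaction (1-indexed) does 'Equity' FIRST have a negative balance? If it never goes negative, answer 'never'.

After txn 1: Equity=23
After txn 2: Equity=23
After txn 3: Equity=43
After txn 4: Equity=278
After txn 5: Equity=278
After txn 6: Equity=278
After txn 7: Equity=278
After txn 8: Equity=278
After txn 9: Equity=426

Answer: never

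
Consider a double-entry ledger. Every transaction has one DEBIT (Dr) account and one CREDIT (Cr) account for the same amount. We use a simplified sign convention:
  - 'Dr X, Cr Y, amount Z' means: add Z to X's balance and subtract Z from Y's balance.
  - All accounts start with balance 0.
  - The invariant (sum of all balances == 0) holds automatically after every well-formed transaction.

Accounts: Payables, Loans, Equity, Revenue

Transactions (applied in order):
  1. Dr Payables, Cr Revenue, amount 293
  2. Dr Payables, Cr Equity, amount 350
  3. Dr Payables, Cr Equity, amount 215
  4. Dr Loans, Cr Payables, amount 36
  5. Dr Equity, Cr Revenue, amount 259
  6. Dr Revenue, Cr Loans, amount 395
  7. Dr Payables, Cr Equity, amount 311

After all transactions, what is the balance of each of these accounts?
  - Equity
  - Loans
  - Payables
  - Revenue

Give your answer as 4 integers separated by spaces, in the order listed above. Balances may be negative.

After txn 1 (Dr Payables, Cr Revenue, amount 293): Payables=293 Revenue=-293
After txn 2 (Dr Payables, Cr Equity, amount 350): Equity=-350 Payables=643 Revenue=-293
After txn 3 (Dr Payables, Cr Equity, amount 215): Equity=-565 Payables=858 Revenue=-293
After txn 4 (Dr Loans, Cr Payables, amount 36): Equity=-565 Loans=36 Payables=822 Revenue=-293
After txn 5 (Dr Equity, Cr Revenue, amount 259): Equity=-306 Loans=36 Payables=822 Revenue=-552
After txn 6 (Dr Revenue, Cr Loans, amount 395): Equity=-306 Loans=-359 Payables=822 Revenue=-157
After txn 7 (Dr Payables, Cr Equity, amount 311): Equity=-617 Loans=-359 Payables=1133 Revenue=-157

Answer: -617 -359 1133 -157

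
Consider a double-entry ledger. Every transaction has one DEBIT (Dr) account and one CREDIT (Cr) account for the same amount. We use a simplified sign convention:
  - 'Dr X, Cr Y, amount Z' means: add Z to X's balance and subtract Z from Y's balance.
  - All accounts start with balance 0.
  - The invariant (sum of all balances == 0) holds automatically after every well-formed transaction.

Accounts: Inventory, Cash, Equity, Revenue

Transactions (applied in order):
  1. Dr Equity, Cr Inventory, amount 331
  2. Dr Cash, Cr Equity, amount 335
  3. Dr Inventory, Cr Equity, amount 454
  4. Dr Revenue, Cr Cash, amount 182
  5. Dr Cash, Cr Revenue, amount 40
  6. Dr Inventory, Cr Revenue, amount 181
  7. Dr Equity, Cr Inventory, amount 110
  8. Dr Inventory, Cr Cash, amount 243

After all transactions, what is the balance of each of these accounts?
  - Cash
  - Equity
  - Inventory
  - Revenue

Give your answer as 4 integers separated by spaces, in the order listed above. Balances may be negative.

After txn 1 (Dr Equity, Cr Inventory, amount 331): Equity=331 Inventory=-331
After txn 2 (Dr Cash, Cr Equity, amount 335): Cash=335 Equity=-4 Inventory=-331
After txn 3 (Dr Inventory, Cr Equity, amount 454): Cash=335 Equity=-458 Inventory=123
After txn 4 (Dr Revenue, Cr Cash, amount 182): Cash=153 Equity=-458 Inventory=123 Revenue=182
After txn 5 (Dr Cash, Cr Revenue, amount 40): Cash=193 Equity=-458 Inventory=123 Revenue=142
After txn 6 (Dr Inventory, Cr Revenue, amount 181): Cash=193 Equity=-458 Inventory=304 Revenue=-39
After txn 7 (Dr Equity, Cr Inventory, amount 110): Cash=193 Equity=-348 Inventory=194 Revenue=-39
After txn 8 (Dr Inventory, Cr Cash, amount 243): Cash=-50 Equity=-348 Inventory=437 Revenue=-39

Answer: -50 -348 437 -39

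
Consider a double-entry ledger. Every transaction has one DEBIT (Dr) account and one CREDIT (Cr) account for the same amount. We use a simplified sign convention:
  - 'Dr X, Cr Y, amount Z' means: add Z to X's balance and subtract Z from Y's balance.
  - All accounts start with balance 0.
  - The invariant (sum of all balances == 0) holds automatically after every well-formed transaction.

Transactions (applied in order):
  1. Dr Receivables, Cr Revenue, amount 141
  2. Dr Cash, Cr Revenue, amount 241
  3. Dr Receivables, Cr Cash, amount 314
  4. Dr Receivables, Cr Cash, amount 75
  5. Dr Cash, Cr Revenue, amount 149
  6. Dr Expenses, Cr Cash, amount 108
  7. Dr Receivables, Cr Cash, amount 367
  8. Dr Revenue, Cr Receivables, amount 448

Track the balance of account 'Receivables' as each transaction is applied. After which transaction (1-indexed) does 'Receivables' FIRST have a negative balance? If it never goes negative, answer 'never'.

Answer: never

Derivation:
After txn 1: Receivables=141
After txn 2: Receivables=141
After txn 3: Receivables=455
After txn 4: Receivables=530
After txn 5: Receivables=530
After txn 6: Receivables=530
After txn 7: Receivables=897
After txn 8: Receivables=449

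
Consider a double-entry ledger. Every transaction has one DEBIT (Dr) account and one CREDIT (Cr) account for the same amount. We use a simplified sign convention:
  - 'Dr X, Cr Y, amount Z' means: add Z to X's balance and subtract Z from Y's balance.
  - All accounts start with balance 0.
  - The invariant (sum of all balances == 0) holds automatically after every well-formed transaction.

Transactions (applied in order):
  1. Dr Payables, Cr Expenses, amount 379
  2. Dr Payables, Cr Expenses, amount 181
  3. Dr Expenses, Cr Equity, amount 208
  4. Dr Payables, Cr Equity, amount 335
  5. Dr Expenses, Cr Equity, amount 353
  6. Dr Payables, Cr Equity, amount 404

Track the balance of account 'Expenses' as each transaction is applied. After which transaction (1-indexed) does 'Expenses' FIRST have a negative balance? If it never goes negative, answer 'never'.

Answer: 1

Derivation:
After txn 1: Expenses=-379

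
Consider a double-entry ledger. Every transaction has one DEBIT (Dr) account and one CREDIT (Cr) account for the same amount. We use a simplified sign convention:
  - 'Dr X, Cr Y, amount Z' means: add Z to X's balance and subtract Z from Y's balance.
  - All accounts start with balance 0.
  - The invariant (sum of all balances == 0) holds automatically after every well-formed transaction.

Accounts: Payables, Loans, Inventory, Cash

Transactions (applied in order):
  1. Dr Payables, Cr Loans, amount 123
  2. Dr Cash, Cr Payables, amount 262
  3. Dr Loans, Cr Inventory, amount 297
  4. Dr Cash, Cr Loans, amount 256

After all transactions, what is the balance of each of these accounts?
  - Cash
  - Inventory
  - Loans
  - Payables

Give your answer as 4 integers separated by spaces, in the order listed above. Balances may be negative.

Answer: 518 -297 -82 -139

Derivation:
After txn 1 (Dr Payables, Cr Loans, amount 123): Loans=-123 Payables=123
After txn 2 (Dr Cash, Cr Payables, amount 262): Cash=262 Loans=-123 Payables=-139
After txn 3 (Dr Loans, Cr Inventory, amount 297): Cash=262 Inventory=-297 Loans=174 Payables=-139
After txn 4 (Dr Cash, Cr Loans, amount 256): Cash=518 Inventory=-297 Loans=-82 Payables=-139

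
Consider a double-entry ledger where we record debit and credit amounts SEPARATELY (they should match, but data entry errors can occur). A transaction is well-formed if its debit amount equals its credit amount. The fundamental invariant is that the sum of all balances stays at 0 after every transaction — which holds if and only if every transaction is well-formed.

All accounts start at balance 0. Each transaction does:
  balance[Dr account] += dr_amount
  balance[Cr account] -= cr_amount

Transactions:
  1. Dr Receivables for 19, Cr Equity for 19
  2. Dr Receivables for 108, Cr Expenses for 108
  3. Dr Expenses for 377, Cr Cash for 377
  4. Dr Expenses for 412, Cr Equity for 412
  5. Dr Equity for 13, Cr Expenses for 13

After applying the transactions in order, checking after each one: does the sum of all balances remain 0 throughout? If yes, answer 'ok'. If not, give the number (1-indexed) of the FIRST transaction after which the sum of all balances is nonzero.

Answer: ok

Derivation:
After txn 1: dr=19 cr=19 sum_balances=0
After txn 2: dr=108 cr=108 sum_balances=0
After txn 3: dr=377 cr=377 sum_balances=0
After txn 4: dr=412 cr=412 sum_balances=0
After txn 5: dr=13 cr=13 sum_balances=0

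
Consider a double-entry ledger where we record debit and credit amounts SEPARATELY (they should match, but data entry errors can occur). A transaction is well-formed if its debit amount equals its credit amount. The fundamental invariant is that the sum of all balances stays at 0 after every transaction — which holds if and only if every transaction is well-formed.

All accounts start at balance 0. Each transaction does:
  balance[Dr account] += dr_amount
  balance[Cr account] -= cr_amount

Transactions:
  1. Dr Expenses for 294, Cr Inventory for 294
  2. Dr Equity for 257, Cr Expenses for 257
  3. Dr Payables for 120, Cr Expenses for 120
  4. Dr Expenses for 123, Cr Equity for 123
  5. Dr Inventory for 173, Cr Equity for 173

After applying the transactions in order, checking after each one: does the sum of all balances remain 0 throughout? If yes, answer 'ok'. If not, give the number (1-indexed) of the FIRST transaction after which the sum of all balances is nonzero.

Answer: ok

Derivation:
After txn 1: dr=294 cr=294 sum_balances=0
After txn 2: dr=257 cr=257 sum_balances=0
After txn 3: dr=120 cr=120 sum_balances=0
After txn 4: dr=123 cr=123 sum_balances=0
After txn 5: dr=173 cr=173 sum_balances=0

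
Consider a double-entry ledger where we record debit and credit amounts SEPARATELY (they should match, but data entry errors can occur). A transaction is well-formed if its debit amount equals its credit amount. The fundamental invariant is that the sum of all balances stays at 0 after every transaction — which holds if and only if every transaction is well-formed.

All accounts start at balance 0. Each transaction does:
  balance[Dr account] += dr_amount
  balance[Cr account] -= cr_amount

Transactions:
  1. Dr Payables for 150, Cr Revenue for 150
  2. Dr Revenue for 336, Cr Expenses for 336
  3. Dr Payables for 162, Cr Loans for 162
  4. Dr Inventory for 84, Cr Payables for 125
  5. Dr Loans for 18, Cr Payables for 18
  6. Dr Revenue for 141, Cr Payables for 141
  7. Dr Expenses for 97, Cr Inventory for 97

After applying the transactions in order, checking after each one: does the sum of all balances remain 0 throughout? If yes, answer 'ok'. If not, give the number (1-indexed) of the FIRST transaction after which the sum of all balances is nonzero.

Answer: 4

Derivation:
After txn 1: dr=150 cr=150 sum_balances=0
After txn 2: dr=336 cr=336 sum_balances=0
After txn 3: dr=162 cr=162 sum_balances=0
After txn 4: dr=84 cr=125 sum_balances=-41
After txn 5: dr=18 cr=18 sum_balances=-41
After txn 6: dr=141 cr=141 sum_balances=-41
After txn 7: dr=97 cr=97 sum_balances=-41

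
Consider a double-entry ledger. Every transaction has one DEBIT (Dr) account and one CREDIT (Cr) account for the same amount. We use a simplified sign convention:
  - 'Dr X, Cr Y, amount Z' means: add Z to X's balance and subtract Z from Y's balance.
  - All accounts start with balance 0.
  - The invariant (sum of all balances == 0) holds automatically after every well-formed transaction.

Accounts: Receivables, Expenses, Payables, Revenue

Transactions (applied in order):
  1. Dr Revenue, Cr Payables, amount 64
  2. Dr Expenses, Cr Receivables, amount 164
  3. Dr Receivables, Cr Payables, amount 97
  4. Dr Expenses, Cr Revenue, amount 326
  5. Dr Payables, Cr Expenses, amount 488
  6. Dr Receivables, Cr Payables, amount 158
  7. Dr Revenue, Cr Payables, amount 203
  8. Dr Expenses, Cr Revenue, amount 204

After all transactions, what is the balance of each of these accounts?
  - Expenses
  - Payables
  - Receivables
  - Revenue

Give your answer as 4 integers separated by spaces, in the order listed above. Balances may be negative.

Answer: 206 -34 91 -263

Derivation:
After txn 1 (Dr Revenue, Cr Payables, amount 64): Payables=-64 Revenue=64
After txn 2 (Dr Expenses, Cr Receivables, amount 164): Expenses=164 Payables=-64 Receivables=-164 Revenue=64
After txn 3 (Dr Receivables, Cr Payables, amount 97): Expenses=164 Payables=-161 Receivables=-67 Revenue=64
After txn 4 (Dr Expenses, Cr Revenue, amount 326): Expenses=490 Payables=-161 Receivables=-67 Revenue=-262
After txn 5 (Dr Payables, Cr Expenses, amount 488): Expenses=2 Payables=327 Receivables=-67 Revenue=-262
After txn 6 (Dr Receivables, Cr Payables, amount 158): Expenses=2 Payables=169 Receivables=91 Revenue=-262
After txn 7 (Dr Revenue, Cr Payables, amount 203): Expenses=2 Payables=-34 Receivables=91 Revenue=-59
After txn 8 (Dr Expenses, Cr Revenue, amount 204): Expenses=206 Payables=-34 Receivables=91 Revenue=-263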